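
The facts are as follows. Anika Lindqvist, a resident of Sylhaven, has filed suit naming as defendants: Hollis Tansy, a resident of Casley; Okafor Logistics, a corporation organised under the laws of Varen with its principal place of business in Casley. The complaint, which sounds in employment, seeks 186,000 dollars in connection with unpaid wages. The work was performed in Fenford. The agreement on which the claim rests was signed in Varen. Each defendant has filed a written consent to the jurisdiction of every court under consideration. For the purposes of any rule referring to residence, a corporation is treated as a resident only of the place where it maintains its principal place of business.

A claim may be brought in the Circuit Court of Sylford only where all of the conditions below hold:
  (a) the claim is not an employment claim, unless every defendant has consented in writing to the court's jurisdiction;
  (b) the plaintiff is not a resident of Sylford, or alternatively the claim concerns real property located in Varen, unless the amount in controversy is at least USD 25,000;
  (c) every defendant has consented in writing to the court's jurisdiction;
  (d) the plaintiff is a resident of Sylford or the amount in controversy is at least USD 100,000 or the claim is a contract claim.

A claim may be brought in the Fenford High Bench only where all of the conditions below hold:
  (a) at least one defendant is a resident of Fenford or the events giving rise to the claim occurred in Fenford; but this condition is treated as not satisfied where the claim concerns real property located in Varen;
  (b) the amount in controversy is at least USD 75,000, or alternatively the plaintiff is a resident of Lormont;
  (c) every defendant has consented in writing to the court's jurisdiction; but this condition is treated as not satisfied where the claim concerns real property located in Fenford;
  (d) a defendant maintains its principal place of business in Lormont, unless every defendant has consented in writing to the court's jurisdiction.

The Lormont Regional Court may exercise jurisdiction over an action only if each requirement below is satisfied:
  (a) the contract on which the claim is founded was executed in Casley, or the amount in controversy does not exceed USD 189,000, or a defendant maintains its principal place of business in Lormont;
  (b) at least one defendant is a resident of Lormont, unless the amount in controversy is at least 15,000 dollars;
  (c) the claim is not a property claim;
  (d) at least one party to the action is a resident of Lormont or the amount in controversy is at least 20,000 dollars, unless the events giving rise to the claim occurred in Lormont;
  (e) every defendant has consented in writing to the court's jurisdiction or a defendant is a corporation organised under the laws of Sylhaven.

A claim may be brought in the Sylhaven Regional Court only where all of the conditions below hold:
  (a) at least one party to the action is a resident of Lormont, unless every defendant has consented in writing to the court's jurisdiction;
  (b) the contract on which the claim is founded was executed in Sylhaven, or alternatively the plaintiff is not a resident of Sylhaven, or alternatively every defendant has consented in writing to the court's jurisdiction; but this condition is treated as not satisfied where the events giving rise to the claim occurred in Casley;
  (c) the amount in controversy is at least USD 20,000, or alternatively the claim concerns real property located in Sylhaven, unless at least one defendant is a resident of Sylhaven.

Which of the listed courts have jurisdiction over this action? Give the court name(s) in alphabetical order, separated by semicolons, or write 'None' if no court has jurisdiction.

the Circuit Court of Sylford; the Fenford High Bench; the Lormont Regional Court; the Sylhaven Regional Court

The Circuit Court of Sylford:
  (a) The claim is an employment claim. But every defendant has filed written consent, and the 'unless' clause therefore excuses the requirement. Condition met.
  (b) The plaintiff resides in Sylhaven, which is not Sylford — that alternative is enough. Met.
  (c) Every defendant has filed written consent. Condition met.
  (d) The amount in controversy is USD 186,000, which meets the USD 100,000 floor, so this disjunct is met. Condition met.
  → The court has jurisdiction.
The Fenford High Bench:
  (a) The operative events occurred in Fenford, which satisfies one of the alternatives. And the carve-out is inapplicable — the claim does not concern real property. Satisfied.
  (b) The amount in controversy is $186,000, which meets the $75,000 floor, which satisfies one of the alternatives. Satisfied.
  (c) Every defendant has filed written consent. And the carve-out is inapplicable — the claim does not concern real property. Met.
  (d) The corporate defendant(s) have their principal place of business in Casley, not Lormont. The proviso rescues it, though: every defendant has filed written consent. Satisfied.
  → Jurisdiction lies.
The Lormont Regional Court:
  (a) The amount in controversy is 186,000 dollars, within the 189,000 dollars ceiling, so one alternative holds. Met.
  (b) No defendant resides in Lormont (they reside in Casley, Casley). The proviso rescues it, though: the amount in controversy is USD 186,000, which meets the 15,000 dollars floor. Satisfied.
  (c) The claim is an employment claim, not a property claim. Met.
  (d) The amount in controversy is 186,000 dollars, which meets the 20,000 dollars floor — that alternative is enough. Condition met.
  (e) Every defendant has filed written consent, which satisfies one of the alternatives. Condition met.
  → All conditions met; jurisdiction exists.
The Sylhaven Regional Court:
  (a) No party resides in Lormont. But every defendant has filed written consent, and the 'unless' clause therefore excuses the requirement. Condition met.
  (b) Every defendant has filed written consent, so this disjunct is met. And the carve-out is inapplicable — the operative events occurred in Fenford, not Casley. Condition met.
  (c) The amount in controversy is $186,000, which meets the $20,000 floor, so this disjunct is met. Met.
  → Jurisdiction lies.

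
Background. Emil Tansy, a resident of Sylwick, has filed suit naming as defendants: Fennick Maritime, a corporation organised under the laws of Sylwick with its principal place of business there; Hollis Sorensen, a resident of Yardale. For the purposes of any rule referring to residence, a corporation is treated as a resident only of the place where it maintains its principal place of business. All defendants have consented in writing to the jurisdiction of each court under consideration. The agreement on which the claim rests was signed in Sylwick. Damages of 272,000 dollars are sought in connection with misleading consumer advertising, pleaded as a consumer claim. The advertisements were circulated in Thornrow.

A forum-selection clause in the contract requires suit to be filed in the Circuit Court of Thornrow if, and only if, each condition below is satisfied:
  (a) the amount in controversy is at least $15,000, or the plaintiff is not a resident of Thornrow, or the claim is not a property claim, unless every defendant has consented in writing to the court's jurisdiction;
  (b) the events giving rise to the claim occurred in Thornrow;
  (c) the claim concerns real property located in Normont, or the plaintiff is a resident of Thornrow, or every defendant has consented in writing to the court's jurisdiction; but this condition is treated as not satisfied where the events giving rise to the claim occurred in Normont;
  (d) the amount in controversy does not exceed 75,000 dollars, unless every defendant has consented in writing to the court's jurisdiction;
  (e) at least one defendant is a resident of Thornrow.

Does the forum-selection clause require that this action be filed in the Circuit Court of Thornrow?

The Circuit Court of Thornrow:
  (a) The amount in controversy is $272,000, which meets the USD 15,000 floor — that alternative is enough. Satisfied.
  (b) The operative events occurred in Thornrow. Met.
  (c) Every defendant has filed written consent — that alternative is enough. The exception is not triggered, since the operative events occurred in Thornrow, not Normont. Met.
  (d) The amount in controversy is 272,000 dollars, above the 75,000 dollars ceiling. However, every defendant has filed written consent, so the 'unless' proviso supplies this condition. Met.
  (e) No defendant resides in Thornrow (they reside in Sylwick, Yardale). Condition not met.
  → The clause does not apply.

No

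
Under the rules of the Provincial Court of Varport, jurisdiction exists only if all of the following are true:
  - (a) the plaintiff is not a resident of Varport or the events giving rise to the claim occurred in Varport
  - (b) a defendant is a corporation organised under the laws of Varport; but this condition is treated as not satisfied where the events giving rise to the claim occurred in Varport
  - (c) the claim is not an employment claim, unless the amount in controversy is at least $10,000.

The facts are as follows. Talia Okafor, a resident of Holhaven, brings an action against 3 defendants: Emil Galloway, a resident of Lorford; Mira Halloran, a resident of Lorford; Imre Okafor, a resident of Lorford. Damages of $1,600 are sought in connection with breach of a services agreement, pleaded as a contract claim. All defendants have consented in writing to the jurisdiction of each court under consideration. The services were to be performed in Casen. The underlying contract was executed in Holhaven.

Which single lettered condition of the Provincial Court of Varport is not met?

(b)

The Provincial Court of Varport:
  (a) The plaintiff resides in Holhaven, which is not Varport — that alternative is enough. Met.
  (b) No defendant is a corporation. Condition not met.
  (c) The claim is a contract claim, not an employment claim. Condition met.
Only condition (b) fails.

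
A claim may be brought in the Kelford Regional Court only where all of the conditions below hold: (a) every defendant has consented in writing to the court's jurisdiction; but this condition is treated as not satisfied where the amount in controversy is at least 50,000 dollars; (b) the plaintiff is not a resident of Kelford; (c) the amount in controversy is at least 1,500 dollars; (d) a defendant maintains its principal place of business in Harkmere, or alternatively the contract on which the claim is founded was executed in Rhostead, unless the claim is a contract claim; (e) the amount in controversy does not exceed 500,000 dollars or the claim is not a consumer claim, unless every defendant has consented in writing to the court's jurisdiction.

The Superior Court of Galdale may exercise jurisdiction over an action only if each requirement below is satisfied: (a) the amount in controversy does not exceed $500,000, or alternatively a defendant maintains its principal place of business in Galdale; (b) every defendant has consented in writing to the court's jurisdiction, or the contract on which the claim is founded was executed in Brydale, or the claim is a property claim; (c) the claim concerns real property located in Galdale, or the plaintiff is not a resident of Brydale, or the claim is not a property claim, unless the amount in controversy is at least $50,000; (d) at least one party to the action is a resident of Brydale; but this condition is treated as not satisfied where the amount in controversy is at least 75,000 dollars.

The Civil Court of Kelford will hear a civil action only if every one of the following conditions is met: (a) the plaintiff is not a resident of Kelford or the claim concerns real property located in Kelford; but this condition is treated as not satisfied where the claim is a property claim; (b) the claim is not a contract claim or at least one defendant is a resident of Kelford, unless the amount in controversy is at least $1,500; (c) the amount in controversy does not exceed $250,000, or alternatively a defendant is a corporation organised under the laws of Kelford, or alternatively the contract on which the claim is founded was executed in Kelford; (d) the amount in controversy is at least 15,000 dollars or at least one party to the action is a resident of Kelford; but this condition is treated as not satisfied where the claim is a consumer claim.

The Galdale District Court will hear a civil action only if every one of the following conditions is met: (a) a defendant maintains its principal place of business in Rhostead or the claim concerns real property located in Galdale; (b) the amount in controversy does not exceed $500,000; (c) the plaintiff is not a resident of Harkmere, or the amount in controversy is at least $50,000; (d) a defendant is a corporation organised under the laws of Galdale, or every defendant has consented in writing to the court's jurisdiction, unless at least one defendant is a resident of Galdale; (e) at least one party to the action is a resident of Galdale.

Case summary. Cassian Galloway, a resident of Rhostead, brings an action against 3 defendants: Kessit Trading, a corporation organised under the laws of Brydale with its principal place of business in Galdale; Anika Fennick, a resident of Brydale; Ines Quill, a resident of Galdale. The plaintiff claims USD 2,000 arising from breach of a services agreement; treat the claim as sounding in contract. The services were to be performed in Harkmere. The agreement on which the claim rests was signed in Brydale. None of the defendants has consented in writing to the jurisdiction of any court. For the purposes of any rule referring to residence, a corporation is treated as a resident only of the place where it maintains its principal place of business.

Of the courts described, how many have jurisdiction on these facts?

1

The Kelford Regional Court:
  (a) No such written consent has been filed. Fails.
  (b) The plaintiff resides in Rhostead, which is not Kelford. Satisfied.
  (c) The amount in controversy is 2,000 dollars, which meets the USD 1,500 floor. Met.
  (d) The corporate defendant(s) have their principal place of business in Galdale, not Harkmere; the contract was executed in Brydale, not Rhostead — no alternative holds. The proviso rescues it, though: the claim is a contract claim. Condition met.
  (e) The amount in controversy is 2,000 dollars, within the 500,000 dollars ceiling, so one alternative holds. Met.
  → Not every requirement is met — no jurisdiction.
The Superior Court of Galdale:
  (a) The amount in controversy is 2,000 dollars, within the $500,000 ceiling, so one alternative holds. Met.
  (b) The contract was executed in Brydale, so this disjunct is met. Condition met.
  (c) The plaintiff resides in Rhostead, which is not Brydale, so one alternative holds. Condition met.
  (d) Anika Fennick resides in Brydale. And the carve-out is inapplicable — the amount in controversy is 2,000 dollars, below the 75,000 dollars floor. Condition met.
  → Every requirement is satisfied — jurisdiction.
The Civil Court of Kelford:
  (a) The plaintiff resides in Rhostead, which is not Kelford, which satisfies one of the alternatives. And the carve-out is inapplicable — the claim is a contract claim, not a property claim. Met.
  (b) The claim is a contract claim; no defendant resides in Kelford (they reside in Galdale, Brydale, Galdale) — no alternative holds. The proviso rescues it, though: the amount in controversy is USD 2,000, which meets the 1,500 dollars floor. Satisfied.
  (c) The amount in controversy is $2,000, within the USD 250,000 ceiling, so one alternative holds. Condition met.
  (d) The amount in controversy is 2,000 dollars, below the USD 15,000 floor; no party resides in Kelford — no alternative holds. Not satisfied.
  → At least one condition fails; no jurisdiction.
The Galdale District Court:
  (a) The corporate defendant(s) have their principal place of business in Galdale, not Rhostead; the claim does not concern real property — no alternative holds. Not satisfied.
  (b) The amount in controversy is USD 2,000, within the 500,000 dollars ceiling. Satisfied.
  (c) The plaintiff resides in Rhostead, which is not Harkmere, so this disjunct is met. Condition met.
  (d) The corporate defendant(s) are organised in Brydale, not Galdale; no such written consent has been filed — no alternative holds. The proviso rescues it, though: Kessit Trading resides in Galdale. Met.
  (e) Kessit Trading resides in Galdale. Satisfied.
  → Not every requirement is met — no jurisdiction.
Courts with jurisdiction: the Superior Court of Galdale — 1 in total.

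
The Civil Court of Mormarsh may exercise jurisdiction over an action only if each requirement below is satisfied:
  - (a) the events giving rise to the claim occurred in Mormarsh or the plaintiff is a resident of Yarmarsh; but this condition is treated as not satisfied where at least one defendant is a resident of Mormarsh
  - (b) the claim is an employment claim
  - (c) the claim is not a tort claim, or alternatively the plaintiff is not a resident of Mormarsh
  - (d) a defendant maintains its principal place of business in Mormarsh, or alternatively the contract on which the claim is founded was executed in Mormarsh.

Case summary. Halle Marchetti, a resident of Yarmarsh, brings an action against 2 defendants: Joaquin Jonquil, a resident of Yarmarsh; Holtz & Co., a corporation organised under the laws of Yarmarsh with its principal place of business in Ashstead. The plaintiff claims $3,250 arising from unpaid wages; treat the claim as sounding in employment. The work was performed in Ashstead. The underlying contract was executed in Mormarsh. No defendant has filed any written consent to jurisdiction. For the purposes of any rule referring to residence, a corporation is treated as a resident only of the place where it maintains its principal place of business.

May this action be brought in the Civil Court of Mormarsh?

Yes

The Civil Court of Mormarsh:
  (a) The plaintiff resides in Yarmarsh, so one alternative holds. The carve-out does not apply: no defendant resides in Mormarsh (they reside in Yarmarsh, Ashstead). Condition met.
  (b) The claim is an employment claim. Met.
  (c) The claim is an employment claim, not a tort claim, so one alternative holds. Satisfied.
  (d) The contract was executed in Mormarsh, which satisfies one of the alternatives. Condition met.
  → The court has jurisdiction.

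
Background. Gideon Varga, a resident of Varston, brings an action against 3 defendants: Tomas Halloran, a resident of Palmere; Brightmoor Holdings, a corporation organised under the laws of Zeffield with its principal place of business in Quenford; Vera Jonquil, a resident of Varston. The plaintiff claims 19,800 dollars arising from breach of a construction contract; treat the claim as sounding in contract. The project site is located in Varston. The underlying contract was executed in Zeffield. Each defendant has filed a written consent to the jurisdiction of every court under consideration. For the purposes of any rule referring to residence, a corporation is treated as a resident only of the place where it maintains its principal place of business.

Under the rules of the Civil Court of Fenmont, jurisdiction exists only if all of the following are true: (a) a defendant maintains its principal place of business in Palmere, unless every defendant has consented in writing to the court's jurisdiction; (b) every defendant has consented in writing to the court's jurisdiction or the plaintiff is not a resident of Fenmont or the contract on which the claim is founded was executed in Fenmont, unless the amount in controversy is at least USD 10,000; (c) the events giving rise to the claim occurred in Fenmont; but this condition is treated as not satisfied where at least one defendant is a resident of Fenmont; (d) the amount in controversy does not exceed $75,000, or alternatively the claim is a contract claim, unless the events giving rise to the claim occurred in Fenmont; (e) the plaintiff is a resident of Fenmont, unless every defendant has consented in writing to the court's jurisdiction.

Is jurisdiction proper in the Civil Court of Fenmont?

The Civil Court of Fenmont:
  (a) The corporate defendant(s) have their principal place of business in Quenford, not Palmere. However, every defendant has filed written consent, so the 'unless' proviso supplies this condition. Satisfied.
  (b) Every defendant has filed written consent, so this disjunct is met. Satisfied.
  (c) The operative events occurred in Varston, not Fenmont. Not satisfied.
  (d) The amount in controversy is 19,800 dollars, within the 75,000 dollars ceiling, so this disjunct is met. Met.
  (e) The plaintiff resides in Varston, not Fenmont. However, every defendant has filed written consent, so the 'unless' proviso supplies this condition. Condition met.
  → The court lacks jurisdiction.

No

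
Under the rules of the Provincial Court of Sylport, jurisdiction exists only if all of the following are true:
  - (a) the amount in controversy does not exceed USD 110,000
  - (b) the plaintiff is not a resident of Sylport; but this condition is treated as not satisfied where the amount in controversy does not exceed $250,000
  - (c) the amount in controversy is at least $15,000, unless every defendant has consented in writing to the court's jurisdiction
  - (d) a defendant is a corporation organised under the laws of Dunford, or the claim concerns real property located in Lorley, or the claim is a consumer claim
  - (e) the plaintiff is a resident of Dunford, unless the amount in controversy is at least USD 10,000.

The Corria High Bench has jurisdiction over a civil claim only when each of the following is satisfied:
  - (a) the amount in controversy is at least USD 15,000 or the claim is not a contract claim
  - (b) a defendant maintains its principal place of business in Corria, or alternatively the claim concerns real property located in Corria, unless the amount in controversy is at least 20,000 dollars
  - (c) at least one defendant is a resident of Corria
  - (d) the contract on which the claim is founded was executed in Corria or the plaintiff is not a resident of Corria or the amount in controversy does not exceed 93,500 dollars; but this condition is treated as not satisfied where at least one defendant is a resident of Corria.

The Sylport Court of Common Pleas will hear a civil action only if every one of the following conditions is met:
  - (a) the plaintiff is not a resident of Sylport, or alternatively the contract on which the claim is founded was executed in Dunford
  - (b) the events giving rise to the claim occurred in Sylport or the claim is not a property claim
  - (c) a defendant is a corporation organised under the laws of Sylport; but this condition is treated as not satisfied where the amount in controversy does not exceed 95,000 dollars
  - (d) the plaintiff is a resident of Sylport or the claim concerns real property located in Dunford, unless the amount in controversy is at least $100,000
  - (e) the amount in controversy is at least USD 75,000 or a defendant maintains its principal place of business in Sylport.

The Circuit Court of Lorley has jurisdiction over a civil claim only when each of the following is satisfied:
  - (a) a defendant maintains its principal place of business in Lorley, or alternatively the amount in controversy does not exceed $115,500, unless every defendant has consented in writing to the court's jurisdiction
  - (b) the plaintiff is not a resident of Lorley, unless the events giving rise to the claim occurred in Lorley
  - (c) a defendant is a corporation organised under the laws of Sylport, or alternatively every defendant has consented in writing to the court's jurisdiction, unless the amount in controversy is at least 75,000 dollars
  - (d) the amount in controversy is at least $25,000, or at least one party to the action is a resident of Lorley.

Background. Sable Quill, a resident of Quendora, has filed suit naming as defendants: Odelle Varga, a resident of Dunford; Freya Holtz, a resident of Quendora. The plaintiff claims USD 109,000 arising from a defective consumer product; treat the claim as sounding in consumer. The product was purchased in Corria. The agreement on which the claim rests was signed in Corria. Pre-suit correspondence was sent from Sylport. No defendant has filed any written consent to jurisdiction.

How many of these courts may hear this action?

The Provincial Court of Sylport:
  (a) The amount in controversy is USD 109,000, within the 110,000 dollars ceiling. Satisfied.
  (b) The plaintiff resides in Quendora, which is not Sylport. But the amount in controversy is USD 109,000, within the 250,000 dollars ceiling, triggering the carve-out and defeating this condition. Not satisfied.
  (c) The amount in controversy is 109,000 dollars, which meets the $15,000 floor. Condition met.
  (d) The claim is a consumer claim, so one alternative holds. Met.
  (e) The plaintiff resides in Quendora, not Dunford. The proviso rescues it, though: the amount in controversy is 109,000 dollars, which meets the $10,000 floor. Condition met.
  → At least one condition fails; no jurisdiction.
The Corria High Bench:
  (a) The amount in controversy is $109,000, which meets the 15,000 dollars floor, which satisfies one of the alternatives. Satisfied.
  (b) No defendant is a corporation; the claim does not concern real property — none of the alternatives is met. However, the amount in controversy is 109,000 dollars, which meets the $20,000 floor, so the 'unless' proviso supplies this condition. Met.
  (c) No defendant resides in Corria (they reside in Dunford, Quendora). Not met.
  (d) The contract was executed in Corria — that alternative is enough. The exception is not triggered, since no defendant resides in Corria (they reside in Dunford, Quendora). Met.
  → No jurisdiction.
The Sylport Court of Common Pleas:
  (a) The plaintiff resides in Quendora, which is not Sylport, which satisfies one of the alternatives. Satisfied.
  (b) The claim is a consumer claim, not a property claim — that alternative is enough. Met.
  (c) No defendant is a corporation. Condition not met.
  (d) The plaintiff resides in Quendora, not Sylport; the claim does not concern real property — every alternative fails. But the amount in controversy is 109,000 dollars, which meets the $100,000 floor, and the 'unless' clause therefore excuses the requirement. Condition met.
  (e) The amount in controversy is 109,000 dollars, which meets the USD 75,000 floor, which satisfies one of the alternatives. Met.
  → At least one condition fails; no jurisdiction.
The Circuit Court of Lorley:
  (a) The amount in controversy is USD 109,000, within the 115,500 dollars ceiling, which satisfies one of the alternatives. Met.
  (b) The plaintiff resides in Quendora, which is not Lorley. Condition met.
  (c) No defendant is a corporation; no such written consent has been filed — none of the alternatives is met. The proviso rescues it, though: the amount in controversy is USD 109,000, which meets the USD 75,000 floor. Satisfied.
  (d) The amount in controversy is $109,000, which meets the 25,000 dollars floor, so this disjunct is met. Met.
  → The court has jurisdiction.
Courts with jurisdiction: the Circuit Court of Lorley — 1 in total.

1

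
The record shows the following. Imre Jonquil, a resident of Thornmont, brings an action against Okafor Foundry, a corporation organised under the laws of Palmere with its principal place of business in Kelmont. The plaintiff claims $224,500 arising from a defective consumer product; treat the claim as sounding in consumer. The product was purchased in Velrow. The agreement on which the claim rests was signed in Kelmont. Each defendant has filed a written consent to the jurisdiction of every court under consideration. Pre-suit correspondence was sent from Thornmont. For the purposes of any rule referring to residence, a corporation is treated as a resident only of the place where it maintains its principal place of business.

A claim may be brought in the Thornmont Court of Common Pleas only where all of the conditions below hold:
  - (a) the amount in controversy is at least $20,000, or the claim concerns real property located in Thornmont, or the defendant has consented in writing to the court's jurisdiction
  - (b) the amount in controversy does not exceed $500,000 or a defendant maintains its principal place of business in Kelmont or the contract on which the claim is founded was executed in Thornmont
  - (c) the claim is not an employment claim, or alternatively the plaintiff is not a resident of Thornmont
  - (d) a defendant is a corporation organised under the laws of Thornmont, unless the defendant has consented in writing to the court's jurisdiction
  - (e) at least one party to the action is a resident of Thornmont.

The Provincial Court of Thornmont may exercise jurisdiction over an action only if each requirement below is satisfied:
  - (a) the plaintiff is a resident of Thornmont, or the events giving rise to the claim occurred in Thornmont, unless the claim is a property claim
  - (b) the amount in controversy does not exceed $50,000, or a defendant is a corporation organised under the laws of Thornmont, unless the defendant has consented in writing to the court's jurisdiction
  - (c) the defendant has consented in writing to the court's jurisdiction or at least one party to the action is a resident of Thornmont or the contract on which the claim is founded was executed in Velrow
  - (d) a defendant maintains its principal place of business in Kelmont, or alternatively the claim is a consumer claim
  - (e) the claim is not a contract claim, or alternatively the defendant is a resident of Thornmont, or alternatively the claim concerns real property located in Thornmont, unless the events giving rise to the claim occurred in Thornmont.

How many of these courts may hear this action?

The Thornmont Court of Common Pleas:
  (a) The amount in controversy is USD 224,500, which meets the 20,000 dollars floor, so one alternative holds. Met.
  (b) The amount in controversy is USD 224,500, within the $500,000 ceiling, which satisfies one of the alternatives. Satisfied.
  (c) The claim is a consumer claim, not an employment claim, so this disjunct is met. Condition met.
  (d) The corporate defendant(s) are organised in Palmere, not Thornmont. The proviso rescues it, though: every defendant has filed written consent. Condition met.
  (e) Imre Jonquil resides in Thornmont. Condition met.
  → Jurisdiction lies.
The Provincial Court of Thornmont:
  (a) The plaintiff resides in Thornmont, which satisfies one of the alternatives. Satisfied.
  (b) The amount in controversy is 224,500 dollars, above the $50,000 ceiling; the corporate defendant(s) are organised in Palmere, not Thornmont — every alternative fails. However, every defendant has filed written consent, so the 'unless' proviso supplies this condition. Satisfied.
  (c) Every defendant has filed written consent — that alternative is enough. Satisfied.
  (d) Okafor Foundry has its principal place of business in Kelmont — that alternative is enough. Satisfied.
  (e) The claim is a consumer claim, not a contract claim, which satisfies one of the alternatives. Satisfied.
  → Every requirement is satisfied — jurisdiction.
Courts with jurisdiction: the Thornmont Court of Common Pleas, the Provincial Court of Thornmont — 2 in total.

2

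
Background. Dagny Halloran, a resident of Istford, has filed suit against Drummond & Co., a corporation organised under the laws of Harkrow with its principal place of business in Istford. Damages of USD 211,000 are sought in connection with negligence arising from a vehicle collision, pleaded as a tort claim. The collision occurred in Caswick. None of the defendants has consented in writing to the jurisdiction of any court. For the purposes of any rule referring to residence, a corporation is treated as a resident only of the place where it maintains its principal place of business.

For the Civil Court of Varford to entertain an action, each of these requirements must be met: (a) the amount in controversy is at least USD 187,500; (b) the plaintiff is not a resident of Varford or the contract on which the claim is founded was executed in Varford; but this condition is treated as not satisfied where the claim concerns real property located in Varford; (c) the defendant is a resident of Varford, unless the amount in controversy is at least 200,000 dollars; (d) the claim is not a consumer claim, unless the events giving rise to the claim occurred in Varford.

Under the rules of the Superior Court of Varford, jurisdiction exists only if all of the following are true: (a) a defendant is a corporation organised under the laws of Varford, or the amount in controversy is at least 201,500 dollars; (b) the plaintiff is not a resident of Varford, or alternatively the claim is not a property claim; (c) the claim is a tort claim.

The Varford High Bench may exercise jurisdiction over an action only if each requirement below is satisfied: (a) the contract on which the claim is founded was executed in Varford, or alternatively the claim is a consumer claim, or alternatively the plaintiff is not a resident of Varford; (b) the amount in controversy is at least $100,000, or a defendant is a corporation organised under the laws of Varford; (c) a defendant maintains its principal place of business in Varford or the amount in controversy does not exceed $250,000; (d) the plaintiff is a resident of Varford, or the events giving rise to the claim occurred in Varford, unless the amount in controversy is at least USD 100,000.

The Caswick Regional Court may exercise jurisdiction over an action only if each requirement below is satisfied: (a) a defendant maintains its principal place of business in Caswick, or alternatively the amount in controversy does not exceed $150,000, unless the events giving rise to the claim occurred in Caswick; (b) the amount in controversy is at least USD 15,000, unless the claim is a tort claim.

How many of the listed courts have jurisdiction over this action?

The Civil Court of Varford:
  (a) The amount in controversy is $211,000, which meets the USD 187,500 floor. Condition met.
  (b) The plaintiff resides in Istford, which is not Varford, so one alternative holds. And the carve-out is inapplicable — the claim does not concern real property. Satisfied.
  (c) The defendant resides in Istford, not Varford. The proviso rescues it, though: the amount in controversy is 211,000 dollars, which meets the $200,000 floor. Satisfied.
  (d) The claim is a tort claim, not a consumer claim. Met.
  → Every requirement is satisfied — jurisdiction.
The Superior Court of Varford:
  (a) The amount in controversy is 211,000 dollars, which meets the USD 201,500 floor — that alternative is enough. Met.
  (b) The plaintiff resides in Istford, which is not Varford, so one alternative holds. Satisfied.
  (c) The claim is a tort claim. Met.
  → Jurisdiction lies.
The Varford High Bench:
  (a) The plaintiff resides in Istford, which is not Varford, which satisfies one of the alternatives. Condition met.
  (b) The amount in controversy is USD 211,000, which meets the USD 100,000 floor, so this disjunct is met. Condition met.
  (c) The amount in controversy is 211,000 dollars, within the $250,000 ceiling, so one alternative holds. Condition met.
  (d) The plaintiff resides in Istford, not Varford; the operative events occurred in Caswick, not Varford — every alternative fails. The proviso rescues it, though: the amount in controversy is $211,000, which meets the USD 100,000 floor. Met.
  → All conditions met; jurisdiction exists.
The Caswick Regional Court:
  (a) The corporate defendant(s) have their principal place of business in Istford, not Caswick; the amount in controversy is USD 211,000, above the 150,000 dollars ceiling — every alternative fails. But the operative events occurred in Caswick, and the 'unless' clause therefore excuses the requirement. Satisfied.
  (b) The amount in controversy is USD 211,000, which meets the 15,000 dollars floor. Condition met.
  → The court has jurisdiction.
Courts with jurisdiction: the Civil Court of Varford, the Superior Court of Varford, the Varford High Bench, the Caswick Regional Court — 4 in total.

4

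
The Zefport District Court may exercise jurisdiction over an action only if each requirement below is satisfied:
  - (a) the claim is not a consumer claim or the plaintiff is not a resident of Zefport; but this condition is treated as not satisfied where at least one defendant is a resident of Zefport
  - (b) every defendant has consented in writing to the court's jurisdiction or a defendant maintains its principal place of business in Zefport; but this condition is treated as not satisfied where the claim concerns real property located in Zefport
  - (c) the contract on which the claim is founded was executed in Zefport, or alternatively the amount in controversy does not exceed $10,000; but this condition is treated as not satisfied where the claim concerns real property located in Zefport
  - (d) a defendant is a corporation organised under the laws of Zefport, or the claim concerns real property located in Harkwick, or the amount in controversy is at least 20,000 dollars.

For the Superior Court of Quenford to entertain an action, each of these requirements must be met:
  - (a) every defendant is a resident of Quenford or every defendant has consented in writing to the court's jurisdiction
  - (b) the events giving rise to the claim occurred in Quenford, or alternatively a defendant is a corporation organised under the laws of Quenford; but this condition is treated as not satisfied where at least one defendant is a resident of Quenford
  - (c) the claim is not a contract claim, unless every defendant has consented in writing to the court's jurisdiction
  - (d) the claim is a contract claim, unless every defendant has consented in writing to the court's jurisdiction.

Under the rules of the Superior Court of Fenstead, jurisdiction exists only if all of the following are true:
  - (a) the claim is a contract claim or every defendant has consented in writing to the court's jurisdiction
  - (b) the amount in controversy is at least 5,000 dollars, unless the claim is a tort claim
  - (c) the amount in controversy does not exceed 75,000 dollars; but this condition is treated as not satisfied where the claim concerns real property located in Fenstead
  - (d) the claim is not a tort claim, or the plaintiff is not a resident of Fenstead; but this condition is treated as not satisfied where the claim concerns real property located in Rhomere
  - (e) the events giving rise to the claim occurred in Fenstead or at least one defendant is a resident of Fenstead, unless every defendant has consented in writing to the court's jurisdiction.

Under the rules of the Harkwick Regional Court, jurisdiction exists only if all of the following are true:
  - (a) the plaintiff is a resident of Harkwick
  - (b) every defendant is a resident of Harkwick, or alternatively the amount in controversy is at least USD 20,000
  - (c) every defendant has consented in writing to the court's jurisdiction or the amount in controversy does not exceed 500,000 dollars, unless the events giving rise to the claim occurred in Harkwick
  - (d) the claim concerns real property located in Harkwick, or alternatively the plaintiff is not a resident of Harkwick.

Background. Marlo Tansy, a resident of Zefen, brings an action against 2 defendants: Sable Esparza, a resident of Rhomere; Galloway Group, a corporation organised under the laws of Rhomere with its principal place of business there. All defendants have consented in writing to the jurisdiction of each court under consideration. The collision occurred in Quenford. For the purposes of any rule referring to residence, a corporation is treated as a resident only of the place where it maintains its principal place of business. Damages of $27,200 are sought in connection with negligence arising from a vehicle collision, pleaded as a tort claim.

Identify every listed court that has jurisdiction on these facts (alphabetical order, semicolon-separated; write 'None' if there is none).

The Zefport District Court:
  (a) The claim is a tort claim, not a consumer claim, so this disjunct is met. The exception is not triggered, since no defendant resides in Zefport (they reside in Rhomere, Rhomere). Satisfied.
  (b) Every defendant has filed written consent, which satisfies one of the alternatives. The exception is not triggered, since the claim does not concern real property. Satisfied.
  (c) No contract (and hence no place of execution) is alleged; the amount in controversy is 27,200 dollars, above the 10,000 dollars ceiling — none of the alternatives is met. Not satisfied.
  (d) The amount in controversy is 27,200 dollars, which meets the 20,000 dollars floor, which satisfies one of the alternatives. Met.
  → No jurisdiction.
The Superior Court of Quenford:
  (a) Every defendant has filed written consent — that alternative is enough. Met.
  (b) The operative events occurred in Quenford, which satisfies one of the alternatives. The carve-out does not apply: no defendant resides in Quenford (they reside in Rhomere, Rhomere). Condition met.
  (c) The claim is a tort claim, not a contract claim. Satisfied.
  (d) The claim is a tort claim, not a contract claim. However, every defendant has filed written consent, so the 'unless' proviso supplies this condition. Condition met.
  → Jurisdiction lies.
The Superior Court of Fenstead:
  (a) Every defendant has filed written consent — that alternative is enough. Condition met.
  (b) The amount in controversy is $27,200, which meets the $5,000 floor. Satisfied.
  (c) The amount in controversy is $27,200, within the 75,000 dollars ceiling. The exception is not triggered, since the claim does not concern real property. Satisfied.
  (d) The plaintiff resides in Zefen, which is not Fenstead, so one alternative holds. And the carve-out is inapplicable — the claim does not concern real property. Satisfied.
  (e) The operative events occurred in Quenford, not Fenstead; no defendant resides in Fenstead (they reside in Rhomere, Rhomere) — none of the alternatives is met. However, every defendant has filed written consent, so the 'unless' proviso supplies this condition. Condition met.
  → Jurisdiction lies.
The Harkwick Regional Court:
  (a) The plaintiff resides in Zefen, not Harkwick. Fails.
  (b) The amount in controversy is $27,200, which meets the $20,000 floor, so one alternative holds. Met.
  (c) Every defendant has filed written consent, so this disjunct is met. Condition met.
  (d) The plaintiff resides in Zefen, which is not Harkwick, which satisfies one of the alternatives. Met.
  → The court lacks jurisdiction.

the Superior Court of Fenstead; the Superior Court of Quenford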